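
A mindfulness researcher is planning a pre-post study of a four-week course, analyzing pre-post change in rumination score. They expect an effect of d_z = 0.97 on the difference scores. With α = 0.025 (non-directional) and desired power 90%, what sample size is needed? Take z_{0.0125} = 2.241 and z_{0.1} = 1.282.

n = 14 pairs

For a paired (one-sample on differences) test: n = ((z_{α/2} + z_β) / d)².
z_{α/2} + z_β = 2.241 + 1.282 = 3.523.
n = (3.523 / 0.97)² = 3.632² = 13.19.
Round up.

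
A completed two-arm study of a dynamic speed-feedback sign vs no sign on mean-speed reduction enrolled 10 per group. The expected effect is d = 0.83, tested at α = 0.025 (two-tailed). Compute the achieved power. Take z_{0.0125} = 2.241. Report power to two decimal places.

For two equal groups, power = Φ(d·√(n/2) − z_{α/2}).
d·√(n/2) = 0.83 × √(10/2) = 0.83 × 2.236 = 1.856.
z_β = 1.856 − 2.241 = -0.385.
Power = Φ(-0.385) = 0.350.

power ≈ 0.35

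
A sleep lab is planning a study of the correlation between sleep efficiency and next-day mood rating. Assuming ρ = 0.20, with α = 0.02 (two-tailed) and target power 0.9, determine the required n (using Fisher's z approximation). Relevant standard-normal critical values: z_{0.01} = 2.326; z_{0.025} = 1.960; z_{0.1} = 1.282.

n = 320

Fisher's z: C = ½·ln((1+r)/(1−r)) = ½·ln(1.5000) = 0.2027.
n = ((z_{α/2} + z_β)/C)² + 3.
(2.326 + 1.282) / 0.2027 = 3.608 / 0.2027 = 17.800.
n = 17.800² + 3 = 316.83 + 3 = 319.8.
Round up.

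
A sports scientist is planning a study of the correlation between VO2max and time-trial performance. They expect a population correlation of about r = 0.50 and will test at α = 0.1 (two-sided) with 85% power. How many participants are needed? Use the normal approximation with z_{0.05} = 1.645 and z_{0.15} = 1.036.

n = 27

Fisher's z: C = ½·ln((1+r)/(1−r)) = ½·ln(3.0000) = 0.5493.
n = ((z_{α/2} + z_β)/C)² + 3.
(1.645 + 1.036) / 0.5493 = 2.681 / 0.5493 = 4.881.
n = 4.881² + 3 = 23.82 + 3 = 26.8.
Round up.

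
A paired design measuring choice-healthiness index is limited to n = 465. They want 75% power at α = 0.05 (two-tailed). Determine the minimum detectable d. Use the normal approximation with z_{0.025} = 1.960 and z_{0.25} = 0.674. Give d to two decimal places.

For a single sample (or paired design) of n = 465: d_min = (z_{α/2} + z_β)/√n.
z-sum = 1.960 + 0.674 = 2.634.
d_min = 2.634 / √465 = 2.634 / 21.564 = 0.122.

d_min ≈ 0.12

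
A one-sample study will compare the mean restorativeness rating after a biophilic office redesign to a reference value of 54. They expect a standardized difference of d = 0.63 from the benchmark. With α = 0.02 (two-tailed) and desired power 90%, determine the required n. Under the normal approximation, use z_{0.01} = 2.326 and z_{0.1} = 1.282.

n = 33

For a one-sample test: n = ((z_{α/2} + z_β) / d)².
z_{α/2} + z_β = 2.326 + 1.282 = 3.608.
n = (3.608 / 0.63)² = 5.727² = 32.80.
Round up.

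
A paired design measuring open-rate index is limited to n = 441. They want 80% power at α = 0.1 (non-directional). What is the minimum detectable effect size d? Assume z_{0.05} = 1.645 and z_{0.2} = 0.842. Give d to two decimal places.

For a single sample (or paired design) of n = 441: d_min = (z_{α/2} + z_β)/√n.
z-sum = 1.645 + 0.842 = 2.487.
d_min = 2.487 / √441 = 2.487 / 21.000 = 0.118.

d_min ≈ 0.12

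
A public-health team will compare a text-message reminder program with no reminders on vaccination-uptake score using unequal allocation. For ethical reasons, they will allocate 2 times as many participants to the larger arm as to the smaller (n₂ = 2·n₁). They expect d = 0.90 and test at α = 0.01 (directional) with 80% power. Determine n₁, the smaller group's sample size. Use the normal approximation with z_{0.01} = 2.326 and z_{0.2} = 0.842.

n₁ = 19

With allocation ratio k = n₂/n₁ = 2, Var(x̄₁−x̄₂) = σ²(1/n₁ + 1/(k·n₁)) = σ²·(k+1)/(k·n₁).
So n₁ = (1 + 1/k)·((z_{α} + z_β)/d)² = 1.500 × (3.168/0.90)².
n₁ = 1.500 × 12.39 = 18.6.
Round up: n₁ = 19, giving n₂ = 2 × 19 = 38.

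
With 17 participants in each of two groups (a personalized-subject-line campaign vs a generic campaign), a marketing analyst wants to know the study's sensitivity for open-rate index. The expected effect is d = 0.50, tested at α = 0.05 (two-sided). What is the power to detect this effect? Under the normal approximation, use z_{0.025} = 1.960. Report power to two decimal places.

power ≈ 0.31

For two equal groups, power = Φ(d·√(n/2) − z_{α/2}).
d·√(n/2) = 0.50 × √(17/2) = 0.50 × 2.915 = 1.458.
z_β = 1.458 − 1.960 = -0.502.
Power = Φ(-0.502) = 0.308.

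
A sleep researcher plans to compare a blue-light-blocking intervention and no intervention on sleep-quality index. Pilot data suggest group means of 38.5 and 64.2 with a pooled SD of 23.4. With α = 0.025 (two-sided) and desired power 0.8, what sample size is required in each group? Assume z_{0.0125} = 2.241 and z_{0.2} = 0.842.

n = 16 per group

Cohen's d = |M₁ − M₂| / SD_pooled = |38.5 − 64.2| / 23.4 = 25.7 / 23.4 = 1.098.
For two independent groups with equal n: n = 2·((z_{α/2} + z_β) / d)².
z_{α/2} + z_β = 2.241 + 0.842 = 3.083.
n = 2 × (3.083 / 1.098)² = 2 × 2.808² = 2 × 7.88 = 15.8.
Round up to the next whole participant.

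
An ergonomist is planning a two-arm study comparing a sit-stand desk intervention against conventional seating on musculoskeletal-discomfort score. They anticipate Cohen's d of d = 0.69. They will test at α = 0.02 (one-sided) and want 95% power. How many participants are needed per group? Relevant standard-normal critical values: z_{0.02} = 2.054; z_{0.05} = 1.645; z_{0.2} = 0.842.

n = 58 per group

For two independent groups with equal n: n = 2·((z_{α} + z_β) / d)².
z_{α} + z_β = 2.054 + 1.645 = 3.699.
n = 2 × (3.699 / 0.69)² = 2 × 5.361² = 2 × 28.74 = 57.5.
Round up to the next whole participant.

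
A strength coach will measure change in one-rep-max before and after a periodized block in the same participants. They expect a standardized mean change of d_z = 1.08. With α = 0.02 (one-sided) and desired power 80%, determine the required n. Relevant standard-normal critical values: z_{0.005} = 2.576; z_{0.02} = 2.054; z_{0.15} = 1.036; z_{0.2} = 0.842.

n = 8 pairs

For a paired (one-sample on differences) test: n = ((z_{α} + z_β) / d)².
z_{α} + z_β = 2.054 + 0.842 = 2.896.
n = (2.896 / 1.08)² = 2.681² = 7.19.
Round up.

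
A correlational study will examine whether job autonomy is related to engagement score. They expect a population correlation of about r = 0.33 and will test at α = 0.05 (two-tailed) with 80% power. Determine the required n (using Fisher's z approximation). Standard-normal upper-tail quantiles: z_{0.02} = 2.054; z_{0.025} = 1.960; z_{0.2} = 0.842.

n = 70

Fisher's z: C = ½·ln((1+r)/(1−r)) = ½·ln(1.9851) = 0.3428.
n = ((z_{α/2} + z_β)/C)² + 3.
(1.960 + 0.842) / 0.3428 = 2.802 / 0.3428 = 8.174.
n = 8.174² + 3 = 66.81 + 3 = 69.8.
Round up.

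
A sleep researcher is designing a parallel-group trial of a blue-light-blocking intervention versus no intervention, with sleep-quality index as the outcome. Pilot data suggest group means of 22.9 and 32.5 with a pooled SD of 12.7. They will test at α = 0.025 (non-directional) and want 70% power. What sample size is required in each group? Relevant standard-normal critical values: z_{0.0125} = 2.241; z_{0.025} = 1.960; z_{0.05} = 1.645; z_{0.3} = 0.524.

Cohen's d = |M₁ − M₂| / SD_pooled = |22.9 − 32.5| / 12.7 = 9.6 / 12.7 = 0.756.
For two independent groups with equal n: n = 2·((z_{α/2} + z_β) / d)².
z_{α/2} + z_β = 2.241 + 0.524 = 2.765.
n = 2 × (2.765 / 0.756)² = 2 × 3.657² = 2 × 13.38 = 26.8.
Round up to the next whole participant.

n = 27 per group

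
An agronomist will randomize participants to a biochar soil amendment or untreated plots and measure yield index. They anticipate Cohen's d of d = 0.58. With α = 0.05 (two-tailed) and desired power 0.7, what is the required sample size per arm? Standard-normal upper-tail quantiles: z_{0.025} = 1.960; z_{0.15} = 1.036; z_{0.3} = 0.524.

n = 37 per group

For two independent groups with equal n: n = 2·((z_{α/2} + z_β) / d)².
z_{α/2} + z_β = 1.960 + 0.524 = 2.484.
n = 2 × (2.484 / 0.58)² = 2 × 4.283² = 2 × 18.34 = 36.7.
Round up to the next whole participant.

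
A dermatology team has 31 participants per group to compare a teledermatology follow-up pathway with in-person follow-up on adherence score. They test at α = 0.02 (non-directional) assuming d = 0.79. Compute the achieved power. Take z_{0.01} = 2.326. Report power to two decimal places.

power ≈ 0.78

For two equal groups, power = Φ(d·√(n/2) − z_{α/2}).
d·√(n/2) = 0.79 × √(31/2) = 0.79 × 3.937 = 3.110.
z_β = 3.110 − 2.326 = 0.784.
Power = Φ(0.784) = 0.784.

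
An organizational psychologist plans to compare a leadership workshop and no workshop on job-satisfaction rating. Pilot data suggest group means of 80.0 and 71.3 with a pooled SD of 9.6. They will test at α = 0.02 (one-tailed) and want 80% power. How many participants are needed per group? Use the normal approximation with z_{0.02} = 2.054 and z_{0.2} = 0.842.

Cohen's d = |M₁ − M₂| / SD_pooled = |80.0 − 71.3| / 9.6 = 8.7 / 9.6 = 0.906.
For two independent groups with equal n: n = 2·((z_{α} + z_β) / d)².
z_{α} + z_β = 2.054 + 0.842 = 2.896.
n = 2 × (2.896 / 0.906)² = 2 × 3.196² = 2 × 10.22 = 20.4.
Round up to the next whole participant.

n = 21 per group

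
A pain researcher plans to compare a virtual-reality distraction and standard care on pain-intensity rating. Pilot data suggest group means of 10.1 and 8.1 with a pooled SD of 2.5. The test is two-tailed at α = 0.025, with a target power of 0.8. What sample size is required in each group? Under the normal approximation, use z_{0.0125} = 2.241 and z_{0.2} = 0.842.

n = 30 per group

Cohen's d = |M₁ − M₂| / SD_pooled = |10.1 − 8.1| / 2.5 = 2.0 / 2.5 = 0.800.
For two independent groups with equal n: n = 2·((z_{α/2} + z_β) / d)².
z_{α/2} + z_β = 2.241 + 0.842 = 3.083.
n = 2 × (3.083 / 0.800)² = 2 × 3.854² = 2 × 14.85 = 29.7.
Round up to the next whole participant.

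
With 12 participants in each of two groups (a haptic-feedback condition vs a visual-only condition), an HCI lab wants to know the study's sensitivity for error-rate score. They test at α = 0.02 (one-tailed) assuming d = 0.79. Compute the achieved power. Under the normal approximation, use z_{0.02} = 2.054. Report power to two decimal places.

power ≈ 0.45

For two equal groups, power = Φ(d·√(n/2) − z_{α}).
d·√(n/2) = 0.79 × √(12/2) = 0.79 × 2.449 = 1.935.
z_β = 1.935 − 2.054 = -0.119.
Power = Φ(-0.119) = 0.453.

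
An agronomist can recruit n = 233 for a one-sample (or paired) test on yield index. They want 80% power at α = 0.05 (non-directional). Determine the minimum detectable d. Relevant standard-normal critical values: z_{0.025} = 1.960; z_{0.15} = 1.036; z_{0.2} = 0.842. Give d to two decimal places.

d_min ≈ 0.18

For a single sample (or paired design) of n = 233: d_min = (z_{α/2} + z_β)/√n.
z-sum = 1.960 + 0.842 = 2.802.
d_min = 2.802 / √233 = 2.802 / 15.264 = 0.184.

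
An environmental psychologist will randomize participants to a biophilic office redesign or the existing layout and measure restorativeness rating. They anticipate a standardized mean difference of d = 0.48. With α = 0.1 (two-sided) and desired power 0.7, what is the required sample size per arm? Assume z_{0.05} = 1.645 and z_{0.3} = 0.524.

For two independent groups with equal n: n = 2·((z_{α/2} + z_β) / d)².
z_{α/2} + z_β = 1.645 + 0.524 = 2.169.
n = 2 × (2.169 / 0.48)² = 2 × 4.519² = 2 × 20.42 = 40.8.
Round up to the next whole participant.

n = 41 per group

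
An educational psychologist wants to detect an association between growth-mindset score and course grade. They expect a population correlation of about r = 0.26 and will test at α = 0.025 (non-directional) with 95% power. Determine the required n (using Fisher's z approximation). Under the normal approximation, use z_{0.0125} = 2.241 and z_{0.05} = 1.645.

n = 217

Fisher's z: C = ½·ln((1+r)/(1−r)) = ½·ln(1.7027) = 0.2661.
n = ((z_{α/2} + z_β)/C)² + 3.
(2.241 + 1.645) / 0.2661 = 3.886 / 0.2661 = 14.604.
n = 14.604² + 3 = 213.26 + 3 = 216.3.
Round up.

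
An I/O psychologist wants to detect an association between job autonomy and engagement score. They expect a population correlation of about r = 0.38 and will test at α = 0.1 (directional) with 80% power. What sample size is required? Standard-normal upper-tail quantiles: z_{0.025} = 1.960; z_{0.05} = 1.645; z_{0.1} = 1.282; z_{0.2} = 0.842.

n = 32

Fisher's z: C = ½·ln((1+r)/(1−r)) = ½·ln(2.2258) = 0.4001.
n = ((z_{α} + z_β)/C)² + 3.
(1.282 + 0.842) / 0.4001 = 2.124 / 0.4001 = 5.309.
n = 5.309² + 3 = 28.18 + 3 = 31.2.
Round up.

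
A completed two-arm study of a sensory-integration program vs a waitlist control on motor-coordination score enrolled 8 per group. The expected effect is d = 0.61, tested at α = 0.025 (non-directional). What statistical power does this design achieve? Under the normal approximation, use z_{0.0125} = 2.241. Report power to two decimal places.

power ≈ 0.15

For two equal groups, power = Φ(d·√(n/2) − z_{α/2}).
d·√(n/2) = 0.61 × √(8/2) = 0.61 × 2.000 = 1.220.
z_β = 1.220 − 2.241 = -1.021.
Power = Φ(-1.021) = 0.154.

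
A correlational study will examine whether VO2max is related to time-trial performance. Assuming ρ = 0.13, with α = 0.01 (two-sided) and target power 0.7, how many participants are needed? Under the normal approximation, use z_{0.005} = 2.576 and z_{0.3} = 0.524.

n = 566

Fisher's z: C = ½·ln((1+r)/(1−r)) = ½·ln(1.2989) = 0.1307.
n = ((z_{α/2} + z_β)/C)² + 3.
(2.576 + 0.524) / 0.1307 = 3.100 / 0.1307 = 23.718.
n = 23.718² + 3 = 562.56 + 3 = 565.6.
Round up.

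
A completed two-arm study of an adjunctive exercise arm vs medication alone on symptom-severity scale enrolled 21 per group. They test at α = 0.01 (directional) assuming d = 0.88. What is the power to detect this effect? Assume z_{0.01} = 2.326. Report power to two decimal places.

power ≈ 0.70

For two equal groups, power = Φ(d·√(n/2) − z_{α}).
d·√(n/2) = 0.88 × √(21/2) = 0.88 × 3.240 = 2.852.
z_β = 2.852 − 2.326 = 0.526.
Power = Φ(0.526) = 0.700.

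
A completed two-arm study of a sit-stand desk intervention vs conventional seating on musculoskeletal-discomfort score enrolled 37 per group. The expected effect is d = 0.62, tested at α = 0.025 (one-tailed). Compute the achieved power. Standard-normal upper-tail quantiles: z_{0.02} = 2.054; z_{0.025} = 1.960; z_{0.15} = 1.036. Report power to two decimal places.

For two equal groups, power = Φ(d·√(n/2) − z_{α}).
d·√(n/2) = 0.62 × √(37/2) = 0.62 × 4.301 = 2.667.
z_β = 2.667 − 1.960 = 0.707.
Power = Φ(0.707) = 0.760.

power ≈ 0.76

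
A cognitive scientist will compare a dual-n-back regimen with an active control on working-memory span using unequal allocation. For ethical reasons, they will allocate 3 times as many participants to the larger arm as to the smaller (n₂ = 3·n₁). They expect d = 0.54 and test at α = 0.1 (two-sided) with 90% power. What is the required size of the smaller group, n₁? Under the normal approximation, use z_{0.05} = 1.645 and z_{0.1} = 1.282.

With allocation ratio k = n₂/n₁ = 3, Var(x̄₁−x̄₂) = σ²(1/n₁ + 1/(k·n₁)) = σ²·(k+1)/(k·n₁).
So n₁ = (1 + 1/k)·((z_{α/2} + z_β)/d)² = 1.333 × (2.927/0.54)².
n₁ = 1.333 × 29.38 = 39.2.
Round up: n₁ = 40, giving n₂ = 3 × 40 = 120.

n₁ = 40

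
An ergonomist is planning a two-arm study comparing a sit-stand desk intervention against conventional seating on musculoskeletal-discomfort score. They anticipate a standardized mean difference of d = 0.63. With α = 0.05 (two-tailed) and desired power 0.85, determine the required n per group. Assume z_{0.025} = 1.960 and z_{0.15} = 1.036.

n = 46 per group

For two independent groups with equal n: n = 2·((z_{α/2} + z_β) / d)².
z_{α/2} + z_β = 1.960 + 1.036 = 2.996.
n = 2 × (2.996 / 0.63)² = 2 × 4.756² = 2 × 22.62 = 45.2.
Round up to the next whole participant.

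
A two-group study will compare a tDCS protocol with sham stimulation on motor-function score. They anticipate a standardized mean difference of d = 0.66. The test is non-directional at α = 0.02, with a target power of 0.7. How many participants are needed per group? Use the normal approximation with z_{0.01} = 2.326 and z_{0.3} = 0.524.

n = 38 per group

For two independent groups with equal n: n = 2·((z_{α/2} + z_β) / d)².
z_{α/2} + z_β = 2.326 + 0.524 = 2.850.
n = 2 × (2.850 / 0.66)² = 2 × 4.318² = 2 × 18.65 = 37.3.
Round up to the next whole participant.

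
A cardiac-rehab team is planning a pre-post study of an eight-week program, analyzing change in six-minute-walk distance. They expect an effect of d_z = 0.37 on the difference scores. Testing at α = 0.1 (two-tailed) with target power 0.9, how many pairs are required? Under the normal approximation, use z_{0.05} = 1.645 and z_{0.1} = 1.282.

n = 63 pairs

For a paired (one-sample on differences) test: n = ((z_{α/2} + z_β) / d)².
z_{α/2} + z_β = 1.645 + 1.282 = 2.927.
n = (2.927 / 0.37)² = 7.911² = 62.58.
Round up.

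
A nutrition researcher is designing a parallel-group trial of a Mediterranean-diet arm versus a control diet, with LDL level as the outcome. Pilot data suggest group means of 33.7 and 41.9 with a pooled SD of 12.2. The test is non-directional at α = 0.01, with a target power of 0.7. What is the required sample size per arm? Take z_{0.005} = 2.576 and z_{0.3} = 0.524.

Cohen's d = |M₁ − M₂| / SD_pooled = |33.7 − 41.9| / 12.2 = 8.2 / 12.2 = 0.672.
For two independent groups with equal n: n = 2·((z_{α/2} + z_β) / d)².
z_{α/2} + z_β = 2.576 + 0.524 = 3.100.
n = 2 × (3.100 / 0.672)² = 2 × 4.613² = 2 × 21.28 = 42.6.
Round up to the next whole participant.

n = 43 per group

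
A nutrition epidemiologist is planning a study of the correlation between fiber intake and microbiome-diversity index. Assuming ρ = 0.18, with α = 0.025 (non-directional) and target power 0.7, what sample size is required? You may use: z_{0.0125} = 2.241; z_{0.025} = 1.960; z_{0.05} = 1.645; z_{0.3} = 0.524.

Fisher's z: C = ½·ln((1+r)/(1−r)) = ½·ln(1.4390) = 0.1820.
n = ((z_{α/2} + z_β)/C)² + 3.
(2.241 + 0.524) / 0.1820 = 2.765 / 0.1820 = 15.192.
n = 15.192² + 3 = 230.81 + 3 = 233.8.
Round up.

n = 234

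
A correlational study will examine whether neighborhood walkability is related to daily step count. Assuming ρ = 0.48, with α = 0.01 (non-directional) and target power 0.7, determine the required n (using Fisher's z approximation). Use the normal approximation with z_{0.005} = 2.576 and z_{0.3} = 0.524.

n = 39

Fisher's z: C = ½·ln((1+r)/(1−r)) = ½·ln(2.8462) = 0.5230.
n = ((z_{α/2} + z_β)/C)² + 3.
(2.576 + 0.524) / 0.5230 = 3.100 / 0.5230 = 5.927.
n = 5.927² + 3 = 35.13 + 3 = 38.1.
Round up.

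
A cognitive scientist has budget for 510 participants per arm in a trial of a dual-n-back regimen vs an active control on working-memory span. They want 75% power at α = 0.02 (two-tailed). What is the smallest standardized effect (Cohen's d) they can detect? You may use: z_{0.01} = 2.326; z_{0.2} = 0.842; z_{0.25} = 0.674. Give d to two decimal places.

For two independent groups of n = 510 each: d_min = (z_{α/2} + z_β)·√(2/n).
z-sum = 2.326 + 0.674 = 3.000.
d_min = 3.000 × √(2/510) = 3.000 × 0.0626 = 0.188.

d_min ≈ 0.19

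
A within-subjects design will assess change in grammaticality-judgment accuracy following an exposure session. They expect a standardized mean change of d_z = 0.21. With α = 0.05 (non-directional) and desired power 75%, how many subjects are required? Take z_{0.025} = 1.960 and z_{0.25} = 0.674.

n = 158 pairs

For a paired (one-sample on differences) test: n = ((z_{α/2} + z_β) / d)².
z_{α/2} + z_β = 1.960 + 0.674 = 2.634.
n = (2.634 / 0.21)² = 12.543² = 157.32.
Round up.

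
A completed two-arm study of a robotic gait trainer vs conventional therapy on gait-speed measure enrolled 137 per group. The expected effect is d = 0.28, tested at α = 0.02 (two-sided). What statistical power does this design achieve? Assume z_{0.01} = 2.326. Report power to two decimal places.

For two equal groups, power = Φ(d·√(n/2) − z_{α/2}).
d·√(n/2) = 0.28 × √(137/2) = 0.28 × 8.276 = 2.317.
z_β = 2.317 − 2.326 = -0.009.
Power = Φ(-0.009) = 0.497.

power ≈ 0.50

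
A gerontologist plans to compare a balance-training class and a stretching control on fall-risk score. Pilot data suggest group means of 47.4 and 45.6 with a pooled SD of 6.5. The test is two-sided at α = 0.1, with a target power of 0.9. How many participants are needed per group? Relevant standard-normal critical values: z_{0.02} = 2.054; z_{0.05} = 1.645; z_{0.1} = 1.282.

n = 224 per group

Cohen's d = |M₁ − M₂| / SD_pooled = |47.4 − 45.6| / 6.5 = 1.8 / 6.5 = 0.277.
For two independent groups with equal n: n = 2·((z_{α/2} + z_β) / d)².
z_{α/2} + z_β = 1.645 + 1.282 = 2.927.
n = 2 × (2.927 / 0.277)² = 2 × 10.567² = 2 × 111.66 = 223.3.
Round up to the next whole participant.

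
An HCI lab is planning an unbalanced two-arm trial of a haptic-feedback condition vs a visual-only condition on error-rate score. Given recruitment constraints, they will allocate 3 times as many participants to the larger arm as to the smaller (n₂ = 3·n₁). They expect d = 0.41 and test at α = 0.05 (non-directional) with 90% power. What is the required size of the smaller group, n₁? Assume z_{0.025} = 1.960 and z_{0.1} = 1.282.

With allocation ratio k = n₂/n₁ = 3, Var(x̄₁−x̄₂) = σ²(1/n₁ + 1/(k·n₁)) = σ²·(k+1)/(k·n₁).
So n₁ = (1 + 1/k)·((z_{α/2} + z_β)/d)² = 1.333 × (3.242/0.41)².
n₁ = 1.333 × 62.53 = 83.4.
Round up: n₁ = 84, giving n₂ = 3 × 84 = 252.

n₁ = 84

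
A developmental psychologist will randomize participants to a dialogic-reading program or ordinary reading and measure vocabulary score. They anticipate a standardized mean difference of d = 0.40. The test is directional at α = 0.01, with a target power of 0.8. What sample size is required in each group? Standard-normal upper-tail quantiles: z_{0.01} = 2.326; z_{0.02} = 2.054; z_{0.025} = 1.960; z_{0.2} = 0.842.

n = 126 per group

For two independent groups with equal n: n = 2·((z_{α} + z_β) / d)².
z_{α} + z_β = 2.326 + 0.842 = 3.168.
n = 2 × (3.168 / 0.40)² = 2 × 7.920² = 2 × 62.73 = 125.5.
Round up to the next whole participant.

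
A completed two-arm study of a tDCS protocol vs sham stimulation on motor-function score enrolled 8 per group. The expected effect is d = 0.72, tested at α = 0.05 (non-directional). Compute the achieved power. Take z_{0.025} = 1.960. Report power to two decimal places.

power ≈ 0.30

For two equal groups, power = Φ(d·√(n/2) − z_{α/2}).
d·√(n/2) = 0.72 × √(8/2) = 0.72 × 2.000 = 1.440.
z_β = 1.440 − 1.960 = -0.520.
Power = Φ(-0.520) = 0.302.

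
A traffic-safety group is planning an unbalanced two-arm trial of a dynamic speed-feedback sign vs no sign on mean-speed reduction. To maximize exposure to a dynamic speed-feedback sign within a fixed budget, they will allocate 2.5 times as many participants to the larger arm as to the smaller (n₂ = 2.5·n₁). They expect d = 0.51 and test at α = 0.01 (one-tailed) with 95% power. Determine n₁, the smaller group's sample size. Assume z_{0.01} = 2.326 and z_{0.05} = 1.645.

n₁ = 85

With allocation ratio k = n₂/n₁ = 2.5, Var(x̄₁−x̄₂) = σ²(1/n₁ + 1/(k·n₁)) = σ²·(k+1)/(k·n₁).
So n₁ = (1 + 1/k)·((z_{α} + z_β)/d)² = 1.400 × (3.971/0.51)².
n₁ = 1.400 × 60.63 = 84.9.
Round up: n₁ = 85, giving n₂ = ⌈2.5 × 85⌉ = ⌈212.5⌉ = 213.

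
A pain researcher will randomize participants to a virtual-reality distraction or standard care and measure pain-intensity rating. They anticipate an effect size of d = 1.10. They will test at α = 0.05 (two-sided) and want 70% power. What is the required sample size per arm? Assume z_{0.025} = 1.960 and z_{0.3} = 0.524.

For two independent groups with equal n: n = 2·((z_{α/2} + z_β) / d)².
z_{α/2} + z_β = 1.960 + 0.524 = 2.484.
n = 2 × (2.484 / 1.10)² = 2 × 2.258² = 2 × 5.10 = 10.2.
Round up to the next whole participant.

n = 11 per group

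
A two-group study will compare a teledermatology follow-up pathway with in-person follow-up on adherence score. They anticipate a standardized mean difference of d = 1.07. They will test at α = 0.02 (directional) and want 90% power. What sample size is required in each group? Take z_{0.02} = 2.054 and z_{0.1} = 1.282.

n = 20 per group

For two independent groups with equal n: n = 2·((z_{α} + z_β) / d)².
z_{α} + z_β = 2.054 + 1.282 = 3.336.
n = 2 × (3.336 / 1.07)² = 2 × 3.118² = 2 × 9.72 = 19.4.
Round up to the next whole participant.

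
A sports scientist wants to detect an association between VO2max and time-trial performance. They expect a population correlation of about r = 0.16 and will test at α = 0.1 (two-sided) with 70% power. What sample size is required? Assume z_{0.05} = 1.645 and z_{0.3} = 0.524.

n = 184

Fisher's z: C = ½·ln((1+r)/(1−r)) = ½·ln(1.3810) = 0.1614.
n = ((z_{α/2} + z_β)/C)² + 3.
(1.645 + 0.524) / 0.1614 = 2.169 / 0.1614 = 13.439.
n = 13.439² + 3 = 180.60 + 3 = 183.6.
Round up.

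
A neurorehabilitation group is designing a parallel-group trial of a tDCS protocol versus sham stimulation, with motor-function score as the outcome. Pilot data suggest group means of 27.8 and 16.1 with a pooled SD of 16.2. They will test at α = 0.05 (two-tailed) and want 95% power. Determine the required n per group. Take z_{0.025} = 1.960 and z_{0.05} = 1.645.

n = 50 per group

Cohen's d = |M₁ − M₂| / SD_pooled = |27.8 − 16.1| / 16.2 = 11.7 / 16.2 = 0.722.
For two independent groups with equal n: n = 2·((z_{α/2} + z_β) / d)².
z_{α/2} + z_β = 1.960 + 1.645 = 3.605.
n = 2 × (3.605 / 0.722)² = 2 × 4.993² = 2 × 24.93 = 49.9.
Round up to the next whole participant.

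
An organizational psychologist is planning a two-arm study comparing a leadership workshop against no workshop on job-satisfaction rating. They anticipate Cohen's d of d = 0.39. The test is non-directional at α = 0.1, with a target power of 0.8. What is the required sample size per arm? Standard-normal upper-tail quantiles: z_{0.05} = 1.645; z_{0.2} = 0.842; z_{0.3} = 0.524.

n = 82 per group

For two independent groups with equal n: n = 2·((z_{α/2} + z_β) / d)².
z_{α/2} + z_β = 1.645 + 0.842 = 2.487.
n = 2 × (2.487 / 0.39)² = 2 × 6.377² = 2 × 40.67 = 81.3.
Round up to the next whole participant.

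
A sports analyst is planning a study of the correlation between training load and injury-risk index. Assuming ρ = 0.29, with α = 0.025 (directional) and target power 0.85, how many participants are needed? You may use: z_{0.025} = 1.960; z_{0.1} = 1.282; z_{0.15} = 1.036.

Fisher's z: C = ½·ln((1+r)/(1−r)) = ½·ln(1.8169) = 0.2986.
n = ((z_{α} + z_β)/C)² + 3.
(1.960 + 1.036) / 0.2986 = 2.996 / 0.2986 = 10.033.
n = 10.033² + 3 = 100.67 + 3 = 103.7.
Round up.

n = 104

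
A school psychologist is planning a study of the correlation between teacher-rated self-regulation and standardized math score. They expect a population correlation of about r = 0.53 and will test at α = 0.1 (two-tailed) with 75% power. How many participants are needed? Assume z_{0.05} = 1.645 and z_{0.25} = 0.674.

n = 19

Fisher's z: C = ½·ln((1+r)/(1−r)) = ½·ln(3.2553) = 0.5901.
n = ((z_{α/2} + z_β)/C)² + 3.
(1.645 + 0.674) / 0.5901 = 2.319 / 0.5901 = 3.930.
n = 3.930² + 3 = 15.44 + 3 = 18.4.
Round up.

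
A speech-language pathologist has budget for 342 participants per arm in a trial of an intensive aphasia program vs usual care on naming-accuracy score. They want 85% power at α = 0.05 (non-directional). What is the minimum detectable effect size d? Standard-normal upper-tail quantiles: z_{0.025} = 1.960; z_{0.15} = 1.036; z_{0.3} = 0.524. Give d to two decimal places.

d_min ≈ 0.23

For two independent groups of n = 342 each: d_min = (z_{α/2} + z_β)·√(2/n).
z-sum = 1.960 + 1.036 = 2.996.
d_min = 2.996 × √(2/342) = 2.996 × 0.0765 = 0.229.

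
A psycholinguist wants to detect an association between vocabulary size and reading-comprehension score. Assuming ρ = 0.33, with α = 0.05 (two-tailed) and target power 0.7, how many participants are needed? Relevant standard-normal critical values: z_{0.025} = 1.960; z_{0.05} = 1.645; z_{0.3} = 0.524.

n = 56

Fisher's z: C = ½·ln((1+r)/(1−r)) = ½·ln(1.9851) = 0.3428.
n = ((z_{α/2} + z_β)/C)² + 3.
(1.960 + 0.524) / 0.3428 = 2.484 / 0.3428 = 7.246.
n = 7.246² + 3 = 52.51 + 3 = 55.5.
Round up.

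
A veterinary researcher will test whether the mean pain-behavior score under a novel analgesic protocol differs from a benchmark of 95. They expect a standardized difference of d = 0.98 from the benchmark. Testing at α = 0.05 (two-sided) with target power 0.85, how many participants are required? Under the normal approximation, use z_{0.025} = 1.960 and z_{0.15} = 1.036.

For a one-sample test: n = ((z_{α/2} + z_β) / d)².
z_{α/2} + z_β = 1.960 + 1.036 = 2.996.
n = (2.996 / 0.98)² = 3.057² = 9.35.
Round up.

n = 10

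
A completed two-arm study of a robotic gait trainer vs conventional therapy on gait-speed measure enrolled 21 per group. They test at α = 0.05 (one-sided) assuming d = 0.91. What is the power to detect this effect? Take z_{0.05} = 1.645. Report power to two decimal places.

power ≈ 0.90

For two equal groups, power = Φ(d·√(n/2) − z_{α}).
d·√(n/2) = 0.91 × √(21/2) = 0.91 × 3.240 = 2.949.
z_β = 2.949 − 1.645 = 1.304.
Power = Φ(1.304) = 0.904.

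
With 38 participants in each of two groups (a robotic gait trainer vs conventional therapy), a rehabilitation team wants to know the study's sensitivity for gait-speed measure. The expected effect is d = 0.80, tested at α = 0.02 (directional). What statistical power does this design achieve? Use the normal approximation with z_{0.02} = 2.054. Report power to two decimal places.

power ≈ 0.92

For two equal groups, power = Φ(d·√(n/2) − z_{α}).
d·√(n/2) = 0.80 × √(38/2) = 0.80 × 4.359 = 3.487.
z_β = 3.487 − 2.054 = 1.433.
Power = Φ(1.433) = 0.924.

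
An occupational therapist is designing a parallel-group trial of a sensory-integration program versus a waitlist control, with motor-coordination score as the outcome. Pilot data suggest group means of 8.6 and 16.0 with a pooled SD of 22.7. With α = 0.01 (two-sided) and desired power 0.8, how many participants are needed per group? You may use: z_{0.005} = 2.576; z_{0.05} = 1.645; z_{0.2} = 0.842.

n = 220 per group

Cohen's d = |M₁ − M₂| / SD_pooled = |8.6 − 16.0| / 22.7 = 7.4 / 22.7 = 0.326.
For two independent groups with equal n: n = 2·((z_{α/2} + z_β) / d)².
z_{α/2} + z_β = 2.576 + 0.842 = 3.418.
n = 2 × (3.418 / 0.326)² = 2 × 10.485² = 2 × 109.93 = 219.9.
Round up to the next whole participant.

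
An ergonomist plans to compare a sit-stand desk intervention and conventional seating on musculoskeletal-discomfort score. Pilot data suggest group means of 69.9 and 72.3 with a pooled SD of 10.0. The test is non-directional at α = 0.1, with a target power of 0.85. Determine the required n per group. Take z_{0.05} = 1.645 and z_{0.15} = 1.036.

n = 250 per group

Cohen's d = |M₁ − M₂| / SD_pooled = |69.9 − 72.3| / 10.0 = 2.4 / 10.0 = 0.240.
For two independent groups with equal n: n = 2·((z_{α/2} + z_β) / d)².
z_{α/2} + z_β = 1.645 + 1.036 = 2.681.
n = 2 × (2.681 / 0.240)² = 2 × 11.171² = 2 × 124.79 = 249.6.
Round up to the next whole participant.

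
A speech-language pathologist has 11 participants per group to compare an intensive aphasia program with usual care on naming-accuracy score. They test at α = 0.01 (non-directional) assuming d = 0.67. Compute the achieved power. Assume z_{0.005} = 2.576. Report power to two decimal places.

For two equal groups, power = Φ(d·√(n/2) − z_{α/2}).
d·√(n/2) = 0.67 × √(11/2) = 0.67 × 2.345 = 1.571.
z_β = 1.571 − 2.576 = -1.005.
Power = Φ(-1.005) = 0.158.

power ≈ 0.16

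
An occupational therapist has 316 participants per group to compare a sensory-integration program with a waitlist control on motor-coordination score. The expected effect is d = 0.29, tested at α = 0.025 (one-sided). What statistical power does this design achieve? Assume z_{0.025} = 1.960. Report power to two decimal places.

For two equal groups, power = Φ(d·√(n/2) − z_{α}).
d·√(n/2) = 0.29 × √(316/2) = 0.29 × 12.570 = 3.645.
z_β = 3.645 − 1.960 = 1.685.
Power = Φ(1.685) = 0.954.

power ≈ 0.95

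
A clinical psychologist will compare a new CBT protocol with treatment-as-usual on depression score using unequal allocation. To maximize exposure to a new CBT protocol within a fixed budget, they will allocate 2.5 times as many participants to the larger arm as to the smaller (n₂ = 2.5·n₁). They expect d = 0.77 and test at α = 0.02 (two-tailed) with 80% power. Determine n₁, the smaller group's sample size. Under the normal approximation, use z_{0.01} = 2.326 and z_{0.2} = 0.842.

n₁ = 24

With allocation ratio k = n₂/n₁ = 2.5, Var(x̄₁−x̄₂) = σ²(1/n₁ + 1/(k·n₁)) = σ²·(k+1)/(k·n₁).
So n₁ = (1 + 1/k)·((z_{α/2} + z_β)/d)² = 1.400 × (3.168/0.77)².
n₁ = 1.400 × 16.93 = 23.7.
Round up: n₁ = 24, giving n₂ = 2.5 × 24 = 60.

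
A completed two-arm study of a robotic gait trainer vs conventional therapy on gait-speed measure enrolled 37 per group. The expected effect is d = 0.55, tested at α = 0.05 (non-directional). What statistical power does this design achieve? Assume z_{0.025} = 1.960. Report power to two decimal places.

power ≈ 0.66

For two equal groups, power = Φ(d·√(n/2) − z_{α/2}).
d·√(n/2) = 0.55 × √(37/2) = 0.55 × 4.301 = 2.366.
z_β = 2.366 − 1.960 = 0.406.
Power = Φ(0.406) = 0.657.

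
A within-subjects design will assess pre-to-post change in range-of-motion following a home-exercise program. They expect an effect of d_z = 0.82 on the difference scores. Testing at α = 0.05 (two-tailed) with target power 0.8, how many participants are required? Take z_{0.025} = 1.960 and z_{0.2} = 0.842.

For a paired (one-sample on differences) test: n = ((z_{α/2} + z_β) / d)².
z_{α/2} + z_β = 1.960 + 0.842 = 2.802.
n = (2.802 / 0.82)² = 3.417² = 11.68.
Round up.

n = 12 pairs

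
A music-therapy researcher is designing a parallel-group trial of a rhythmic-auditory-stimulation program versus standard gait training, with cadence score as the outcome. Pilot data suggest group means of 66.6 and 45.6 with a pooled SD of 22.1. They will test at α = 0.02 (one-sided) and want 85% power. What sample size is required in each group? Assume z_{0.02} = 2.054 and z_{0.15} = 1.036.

Cohen's d = |M₁ − M₂| / SD_pooled = |66.6 − 45.6| / 22.1 = 21.0 / 22.1 = 0.950.
For two independent groups with equal n: n = 2·((z_{α} + z_β) / d)².
z_{α} + z_β = 2.054 + 1.036 = 3.090.
n = 2 × (3.090 / 0.950)² = 2 × 3.253² = 2 × 10.58 = 21.2.
Round up to the next whole participant.

n = 22 per group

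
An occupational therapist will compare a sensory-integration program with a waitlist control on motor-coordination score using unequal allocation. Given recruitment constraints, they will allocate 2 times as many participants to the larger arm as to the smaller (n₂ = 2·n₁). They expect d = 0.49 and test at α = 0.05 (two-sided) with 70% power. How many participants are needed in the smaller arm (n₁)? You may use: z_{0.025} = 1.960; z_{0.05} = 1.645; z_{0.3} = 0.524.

n₁ = 39

With allocation ratio k = n₂/n₁ = 2, Var(x̄₁−x̄₂) = σ²(1/n₁ + 1/(k·n₁)) = σ²·(k+1)/(k·n₁).
So n₁ = (1 + 1/k)·((z_{α/2} + z_β)/d)² = 1.500 × (2.484/0.49)².
n₁ = 1.500 × 25.70 = 38.5.
Round up: n₁ = 39, giving n₂ = 2 × 39 = 78.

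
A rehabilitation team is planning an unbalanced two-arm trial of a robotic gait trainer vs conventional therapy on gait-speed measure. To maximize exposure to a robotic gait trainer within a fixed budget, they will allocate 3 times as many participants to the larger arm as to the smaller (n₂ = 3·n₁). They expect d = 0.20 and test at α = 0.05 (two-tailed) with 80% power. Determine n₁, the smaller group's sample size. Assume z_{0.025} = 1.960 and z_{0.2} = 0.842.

With allocation ratio k = n₂/n₁ = 3, Var(x̄₁−x̄₂) = σ²(1/n₁ + 1/(k·n₁)) = σ²·(k+1)/(k·n₁).
So n₁ = (1 + 1/k)·((z_{α/2} + z_β)/d)² = 1.333 × (2.802/0.20)².
n₁ = 1.333 × 196.28 = 261.7.
Round up: n₁ = 262, giving n₂ = 3 × 262 = 786.

n₁ = 262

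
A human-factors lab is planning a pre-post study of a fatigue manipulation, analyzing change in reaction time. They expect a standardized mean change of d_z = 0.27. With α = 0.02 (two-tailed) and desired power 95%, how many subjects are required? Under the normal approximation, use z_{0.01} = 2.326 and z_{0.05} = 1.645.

n = 217 pairs

For a paired (one-sample on differences) test: n = ((z_{α/2} + z_β) / d)².
z_{α/2} + z_β = 2.326 + 1.645 = 3.971.
n = (3.971 / 0.27)² = 14.707² = 216.31.
Round up.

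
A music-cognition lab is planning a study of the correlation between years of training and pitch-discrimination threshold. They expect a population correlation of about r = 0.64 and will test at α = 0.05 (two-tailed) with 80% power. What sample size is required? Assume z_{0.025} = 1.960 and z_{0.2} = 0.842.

n = 17

Fisher's z: C = ½·ln((1+r)/(1−r)) = ½·ln(4.5556) = 0.7582.
n = ((z_{α/2} + z_β)/C)² + 3.
(1.960 + 0.842) / 0.7582 = 2.802 / 0.7582 = 3.696.
n = 3.696² + 3 = 13.66 + 3 = 16.7.
Round up.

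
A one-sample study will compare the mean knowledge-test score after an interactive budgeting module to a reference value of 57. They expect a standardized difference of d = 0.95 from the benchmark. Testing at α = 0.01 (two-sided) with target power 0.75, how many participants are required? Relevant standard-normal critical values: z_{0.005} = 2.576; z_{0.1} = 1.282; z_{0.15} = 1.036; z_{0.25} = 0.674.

For a one-sample test: n = ((z_{α/2} + z_β) / d)².
z_{α/2} + z_β = 2.576 + 0.674 = 3.250.
n = (3.250 / 0.95)² = 3.421² = 11.70.
Round up.

n = 12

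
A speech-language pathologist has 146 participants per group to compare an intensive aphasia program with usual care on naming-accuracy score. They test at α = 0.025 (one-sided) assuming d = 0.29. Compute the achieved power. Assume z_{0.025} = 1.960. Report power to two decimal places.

power ≈ 0.70

For two equal groups, power = Φ(d·√(n/2) − z_{α}).
d·√(n/2) = 0.29 × √(146/2) = 0.29 × 8.544 = 2.478.
z_β = 2.478 − 1.960 = 0.518.
Power = Φ(0.518) = 0.698.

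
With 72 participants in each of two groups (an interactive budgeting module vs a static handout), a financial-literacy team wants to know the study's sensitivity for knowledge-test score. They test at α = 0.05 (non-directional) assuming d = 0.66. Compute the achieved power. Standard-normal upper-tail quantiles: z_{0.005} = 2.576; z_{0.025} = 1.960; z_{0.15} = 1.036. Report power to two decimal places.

For two equal groups, power = Φ(d·√(n/2) − z_{α/2}).
d·√(n/2) = 0.66 × √(72/2) = 0.66 × 6.000 = 3.960.
z_β = 3.960 − 1.960 = 2.000.
Power = Φ(2.000) = 0.977.

power ≈ 0.98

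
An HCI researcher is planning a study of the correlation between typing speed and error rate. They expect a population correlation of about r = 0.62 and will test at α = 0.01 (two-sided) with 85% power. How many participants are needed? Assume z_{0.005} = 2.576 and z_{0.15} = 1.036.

n = 28

Fisher's z: C = ½·ln((1+r)/(1−r)) = ½·ln(4.2632) = 0.7250.
n = ((z_{α/2} + z_β)/C)² + 3.
(2.576 + 1.036) / 0.7250 = 3.612 / 0.7250 = 4.982.
n = 4.982² + 3 = 24.82 + 3 = 27.8.
Round up.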